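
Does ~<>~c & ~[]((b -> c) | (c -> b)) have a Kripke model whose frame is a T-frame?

Unsatisfiable

1. ~<>~c & ~[]((b -> c) | (c -> b)), 0
2. ~<>~c, 0   [&-rule on 1]
3. ~[]((b -> c) | (c -> b)), 0   [&-rule on 1]
4. c, 0   [~<>-rule on 2 via 0R0]
5. ~((b -> c) | (c -> b)), 1   [~[]-rule on 3: fresh world 1, 0R1]
6. ~(b -> c), 1   [~|-rule on 5]
7. ~(c -> b), 1   [~|-rule on 5]
8. b, 1   [~->-rule on 6]
9. ~c, 1   [~->-rule on 6]
10. c, 1   [~->-rule on 7]
11. ~b, 1   [~->-rule on 7]
Accessibility: 0R0, 0R1, 1R1
Branch closes: c and ~c both at 1.
Every branch closes; the branch above is one of them.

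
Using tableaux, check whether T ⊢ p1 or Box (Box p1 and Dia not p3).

Not valid

Tableau for the negation not (p1 or Box (Box p1 and Dia not p3)):
1. not (p1 or Box (Box p1 and Dia not p3)), w0
2. not p1, w0
3. not Box (Box p1 and Dia not p3), w0
4. not (Box p1 and Dia not p3), w1
5. not Dia not p3, w1
6. p3, w1
Accessibility: w0Rw0, w0Rw1, w1Rw1
The negation has an open branch (countermodel exists).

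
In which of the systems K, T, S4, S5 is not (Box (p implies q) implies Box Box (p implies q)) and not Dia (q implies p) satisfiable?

S4-tableau for the formula:
1. not (Box (p implies q) implies Box Box (p implies q)) and not Dia (q implies p), u
2. not (Box (p implies q) implies Box Box (p implies q)), u
3. not Dia (q implies p), u
4. Box (p implies q), u
5. not Box Box (p implies q), u
6. not (q implies p), u
7. q, u
8. not p, u
9. p implies q, u
10. not Box (p implies q), v
11. not (q implies p), v
12. q, v
13. not p, v
14. p implies q, v
15. not (p implies q), w
16. p, w
17. not q, w
18. not (q implies p), w
19. q, w
20. not p, w
Accessibility: uRu, uRv, uRw, vRv, vRw, wRw
Branch closes: q and not q both at w.
Every branch closes (one shown): unsatisfiable in S4, hence also in S5 (every S5-frame is an S4-frame).
T-tableau for the formula:
1. not (Box (p implies q) implies Box Box (p implies q)) and not Dia (q implies p), u
2. not (Box (p implies q) implies Box Box (p implies q)), u
3. not Dia (q implies p), u
4. Box (p implies q), u
5. not Box Box (p implies q), u
6. not (q implies p), u
7. q, u
8. not p, u
9. p implies q, u
10. not Box (p implies q), v
11. not (q implies p), v
12. q, v
13. not p, v
14. p implies q, v
15. not (p implies q), w
16. p, w
17. not q, w
Accessibility: uRu, uRv, vRv, vRw, wRw
Complete open branch: satisfiable in T, hence also in K (this T-model is also a K-model).

K, T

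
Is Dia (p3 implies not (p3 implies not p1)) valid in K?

Tableau for the negation not Dia (p3 implies not (p3 implies not p1)):
1. not Dia (p3 implies not (p3 implies not p1)), w0
The negation has an open branch (countermodel exists).

No, not valid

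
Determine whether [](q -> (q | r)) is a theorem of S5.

Valid in S5

Tableau for the negation ~[](q -> (q | r)):
1. ~[](q -> (q | r)), w0
2. ~(q -> (q | r)), w1
3. q, w1
4. ~(q | r), w1
5. ~q, w1
6. ~r, w1
Accessibility: w0Rw0, w0Rw1, w1Rw0, w1Rw1
Branch closes: q and ~q both at w1.
Every branch of the negation's tableau closes; the branch above is one of them.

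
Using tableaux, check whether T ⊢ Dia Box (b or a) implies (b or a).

Invalid (countermodel exists)

Tableau for the negation not (Dia Box (b or a) implies (b or a)):
1. not (Dia Box (b or a) implies (b or a)), w0
2. Dia Box (b or a), w0   [neg-implies-rule on 1]
3. not (b or a), w0   [neg-implies-rule on 1]
4. not b, w0   [neg-or-rule on 3]
5. not a, w0   [neg-or-rule on 3]
6. Box (b or a), w1   [Dia-rule on 2: fresh world w1, w0Rw1]
7. b or a, w1   [Box-rule on 6 via w1Rw1]
8. a, w1   [or-rule on 7 (branches; this branch)]
Accessibility: w0Rw0, w0Rw1, w1Rw1
The negation has an open branch (countermodel exists).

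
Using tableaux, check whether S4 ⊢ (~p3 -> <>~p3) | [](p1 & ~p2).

Yes, valid

Tableau for the negation ~((~p3 -> <>~p3) | [](p1 & ~p2)):
1. ~((~p3 -> <>~p3) | [](p1 & ~p2)), w0
2. ~(~p3 -> <>~p3), w0   [~|-rule on 1]
3. ~[](p1 & ~p2), w0   [~|-rule on 1]
4. ~p3, w0   [~->-rule on 2]
5. ~<>~p3, w0   [~->-rule on 2]
6. p3, w0   [~<>-rule on 5 via w0Rw0]
Accessibility: w0Rw0
Branch closes: p3 and ~p3 both at w0.
Every branch of the negation's tableau closes; the branch above is one of them.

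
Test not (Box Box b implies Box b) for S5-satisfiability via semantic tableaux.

1. not (Box Box b implies Box b), 0
2. Box Box b, 0
3. not Box b, 0
4. Box b, 0
5. b, 0
6. not b, 1
7. Box b, 1
8. b, 1
Accessibility: 0R0, 0R1, 1R0, 1R1
Branch closes: b and not b both at 1.
Every branch closes; the branch above is one of them.

No, unsatisfiable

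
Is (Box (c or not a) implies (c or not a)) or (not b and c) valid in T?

Tableau for the negation not ((Box (c or not a) implies (c or not a)) or (not b and c)):
1. not ((Box (c or not a) implies (c or not a)) or (not b and c)), u
2. not (Box (c or not a) implies (c or not a)), u
3. not (not b and c), u
4. Box (c or not a), u
5. not (c or not a), u
6. not c, u
7. a, u
8. c or not a, u
9. not a, u
Accessibility: uRu
Branch closes: a and not a both at u.
All branches of the negation close; one closing branch shown above.

Valid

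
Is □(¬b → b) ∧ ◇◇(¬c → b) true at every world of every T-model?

Tableau for the negation ¬(□(¬b → b) ∧ ◇◇(¬c → b)):
1. ¬(□(¬b → b) ∧ ◇◇(¬c → b)), u
2. ¬◇◇(¬c → b), u   [¬∧-rule on 1 (branches; this branch)]
3. ¬◇(¬c → b), u   [¬◇-rule on 2 via uRu]
4. ¬(¬c → b), u   [¬◇-rule on 3 via uRu]
5. ¬c, u   [¬→-rule on 4]
6. ¬b, u   [¬→-rule on 4]
Accessibility: uRu
The negation has an open branch (countermodel exists).

Not valid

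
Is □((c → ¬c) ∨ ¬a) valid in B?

Invalid (countermodel exists)

Tableau for the negation ¬□((c → ¬c) ∨ ¬a):
1. ¬□((c → ¬c) ∨ ¬a), u
2. ¬((c → ¬c) ∨ ¬a), v
3. ¬(c → ¬c), v
4. a, v
5. c, v
Accessibility: uRu, uRv, vRu, vRv
The negation has an open branch (countermodel exists).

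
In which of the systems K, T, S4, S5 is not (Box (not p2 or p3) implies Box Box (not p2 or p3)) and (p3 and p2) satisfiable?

S4-tableau for the formula:
1. not (Box (not p2 or p3) implies Box Box (not p2 or p3)) and (p3 and p2), u
2. not (Box (not p2 or p3) implies Box Box (not p2 or p3)), u   [and-rule on 1]
3. p3 and p2, u   [and-rule on 1]
4. Box (not p2 or p3), u   [neg-implies-rule on 2]
5. not Box Box (not p2 or p3), u   [neg-implies-rule on 2]
6. p3, u   [and-rule on 3]
7. p2, u   [and-rule on 3]
8. not p2 or p3, u   [Box-rule on 4 via uRu]
9. not Box (not p2 or p3), v   [neg-Box-rule on 5: fresh world v, uRv]
10. not p2 or p3, v   [Box-rule on 4 via uRv]
11. p3, v   [or-rule on 10 (branches; this branch)]
12. not (not p2 or p3), w   [neg-Box-rule on 9: fresh world w, vRw]
13. p2, w   [neg-or-rule on 12]
14. not p3, w   [neg-or-rule on 12]
15. not p2 or p3, w   [Box-rule on 4 via uRw]
16. p3, w   [or-rule on 15 (branches; this branch)]
Accessibility: uRu, uRv, uRw, vRv, vRw, wRw
Branch closes: p3 and not p3 both at w.
Every branch closes (one shown): unsatisfiable in S4, hence also in S5 (every S5-frame is an S4-frame).
T-tableau for the formula:
1. not (Box (not p2 or p3) implies Box Box (not p2 or p3)) and (p3 and p2), u
2. not (Box (not p2 or p3) implies Box Box (not p2 or p3)), u   [and-rule on 1]
3. p3 and p2, u   [and-rule on 1]
4. Box (not p2 or p3), u   [neg-implies-rule on 2]
5. not Box Box (not p2 or p3), u   [neg-implies-rule on 2]
6. p3, u   [and-rule on 3]
7. p2, u   [and-rule on 3]
8. not p2 or p3, u   [Box-rule on 4 via uRu]
9. not Box (not p2 or p3), v   [neg-Box-rule on 5: fresh world v, uRv]
10. not p2 or p3, v   [Box-rule on 4 via uRv]
11. p3, v   [or-rule on 10 (branches; this branch)]
12. not (not p2 or p3), w   [neg-Box-rule on 9: fresh world w, vRw]
13. p2, w   [neg-or-rule on 12]
14. not p3, w   [neg-or-rule on 12]
Accessibility: uRu, uRv, vRv, vRw, wRw
Complete open branch: satisfiable in T, hence also in K (this T-model is also a K-model).

K, T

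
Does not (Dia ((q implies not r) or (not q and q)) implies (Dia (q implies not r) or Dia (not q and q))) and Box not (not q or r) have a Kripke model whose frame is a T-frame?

Unsatisfiable

1. not (Dia ((q implies not r) or (not q and q)) implies (Dia (q implies not r) or Dia (not q and q))) and Box not (not q or r), 0
2. not (Dia ((q implies not r) or (not q and q)) implies (Dia (q implies not r) or Dia (not q and q))), 0
3. Box not (not q or r), 0
4. Dia ((q implies not r) or (not q and q)), 0
5. not (Dia (q implies not r) or Dia (not q and q)), 0
6. not Dia (q implies not r), 0
7. not Dia (not q and q), 0
8. not (not q or r), 0
9. q, 0
10. not r, 0
11. not (q implies not r), 0
12. r, 0
Accessibility: 0R0
Branch closes: r and not r both at 0.
(One branch shown.) All branches close.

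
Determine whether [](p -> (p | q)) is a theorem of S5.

Tableau for the negation ~[](p -> (p | q)):
1. ~[](p -> (p | q)), w0
2. ~(p -> (p | q)), w1   [~[]-rule on 1: fresh world w1, w0Rw1]
3. p, w1   [~->-rule on 2]
4. ~(p | q), w1   [~->-rule on 2]
5. ~p, w1   [~|-rule on 4]
6. ~q, w1   [~|-rule on 4]
Accessibility: w0Rw0, w0Rw1, w1Rw0, w1Rw1
Branch closes: p and ~p both at w1.
All branches of the negation close; one closing branch shown above.

Yes, valid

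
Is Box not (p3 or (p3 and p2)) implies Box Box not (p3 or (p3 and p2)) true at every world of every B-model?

Invalid (countermodel exists)

Tableau for the negation not (Box not (p3 or (p3 and p2)) implies Box Box not (p3 or (p3 and p2))):
1. not (Box not (p3 or (p3 and p2)) implies Box Box not (p3 or (p3 and p2))), 0
2. Box not (p3 or (p3 and p2)), 0
3. not Box Box not (p3 or (p3 and p2)), 0
4. not (p3 or (p3 and p2)), 0
5. not p3, 0
6. not (p3 and p2), 0
7. not p2, 0
8. not Box not (p3 or (p3 and p2)), 1
9. not (p3 or (p3 and p2)), 1
10. not p3, 1
11. not (p3 and p2), 1
12. not p2, 1
13. p3 or (p3 and p2), 2
14. p3 and p2, 2
15. p3, 2
16. p2, 2
Accessibility: 0R0, 0R1, 1R0, 1R1, 1R2, 2R1, 2R2
The negation has an open branch (countermodel exists).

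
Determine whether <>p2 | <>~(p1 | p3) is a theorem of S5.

Tableau for the negation ~(<>p2 | <>~(p1 | p3)):
1. ~(<>p2 | <>~(p1 | p3)), w0
2. ~<>p2, w0   [~|-rule on 1]
3. ~<>~(p1 | p3), w0   [~|-rule on 1]
4. ~p2, w0   [~<>-rule on 2 via w0Rw0]
5. p1 | p3, w0   [~<>-rule on 3 via w0Rw0]
6. p3, w0   [|-rule on 5 (branches; this branch)]
Accessibility: w0Rw0
The negation has an open branch (countermodel exists).

Invalid (countermodel exists)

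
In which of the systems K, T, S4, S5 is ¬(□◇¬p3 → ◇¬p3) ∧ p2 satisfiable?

K-tableau for the formula:
1. ¬(□◇¬p3 → ◇¬p3) ∧ p2, 0
2. ¬(□◇¬p3 → ◇¬p3), 0
3. p2, 0
4. □◇¬p3, 0
5. ¬◇¬p3, 0
Complete open branch: satisfiable in K.
T-tableau for the formula:
1. ¬(□◇¬p3 → ◇¬p3) ∧ p2, 0
2. ¬(□◇¬p3 → ◇¬p3), 0
3. p2, 0
4. □◇¬p3, 0
5. ¬◇¬p3, 0
6. ◇¬p3, 0
7. p3, 0
8. ¬p3, 1
9. ◇¬p3, 1
10. p3, 1
Accessibility: 0R0, 0R1, 1R1
Branch closes: p3 and ¬p3 both at 1.
Every branch closes (one shown): unsatisfiable in T, hence also in S4, S5 (every S4/S5-frame is a T-frame).

K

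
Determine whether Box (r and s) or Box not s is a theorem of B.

Tableau for the negation not (Box (r and s) or Box not s):
1. not (Box (r and s) or Box not s), w0
2. not Box (r and s), w0
3. not Box not s, w0
4. not (r and s), w1
5. not s, w1
6. s, w2
Accessibility: w0Rw0, w0Rw1, w0Rw2, w1Rw0, w1Rw1, w2Rw0, w2Rw2
The negation has an open branch (countermodel exists).

Invalid (countermodel exists)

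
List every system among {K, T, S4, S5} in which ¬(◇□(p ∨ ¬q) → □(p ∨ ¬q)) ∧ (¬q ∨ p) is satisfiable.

K, T, S4

S5-tableau for the formula:
1. ¬(◇□(p ∨ ¬q) → □(p ∨ ¬q)) ∧ (¬q ∨ p), 0
2. ¬(◇□(p ∨ ¬q) → □(p ∨ ¬q)), 0
3. ¬q ∨ p, 0
4. ◇□(p ∨ ¬q), 0
5. ¬□(p ∨ ¬q), 0
6. p, 0
7. □(p ∨ ¬q), 1
8. p ∨ ¬q, 0
9. p ∨ ¬q, 1
10. ¬q, 0
11. ¬q, 1
12. ¬(p ∨ ¬q), 2
13. ¬p, 2
14. q, 2
15. p ∨ ¬q, 2
16. ¬q, 2
Accessibility: 0R0, 0R1, 0R2, 1R0, 1R1, 1R2, 2R0, 2R1, 2R2
Branch closes: q and ¬q both at 2.
Every branch closes (one shown): unsatisfiable in S5.
S4-tableau for the formula:
1. ¬(◇□(p ∨ ¬q) → □(p ∨ ¬q)) ∧ (¬q ∨ p), 0
2. ¬(◇□(p ∨ ¬q) → □(p ∨ ¬q)), 0
3. ¬q ∨ p, 0
4. ◇□(p ∨ ¬q), 0
5. ¬□(p ∨ ¬q), 0
6. p, 0
7. □(p ∨ ¬q), 1
8. p ∨ ¬q, 1
9. ¬q, 1
10. ¬(p ∨ ¬q), 2
11. ¬p, 2
12. q, 2
Accessibility: 0R0, 0R1, 0R2, 1R1, 2R2
Complete open branch: satisfiable in S4, hence also in K, T (this S4-model is also a K-model and a T-model).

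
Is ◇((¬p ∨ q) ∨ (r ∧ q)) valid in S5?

Not valid

Tableau for the negation ¬◇((¬p ∨ q) ∨ (r ∧ q)):
1. ¬◇((¬p ∨ q) ∨ (r ∧ q)), 0
2. ¬((¬p ∨ q) ∨ (r ∧ q)), 0
3. ¬(¬p ∨ q), 0
4. ¬(r ∧ q), 0
5. p, 0
6. ¬q, 0
Accessibility: 0R0
The negation has an open branch (countermodel exists).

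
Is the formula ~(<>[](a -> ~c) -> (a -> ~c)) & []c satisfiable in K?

1. ~(<>[](a -> ~c) -> (a -> ~c)) & []c, u
2. ~(<>[](a -> ~c) -> (a -> ~c)), u   [&-rule on 1]
3. []c, u   [&-rule on 1]
4. <>[](a -> ~c), u   [~->-rule on 2]
5. ~(a -> ~c), u   [~->-rule on 2]
6. a, u   [~->-rule on 5]
7. c, u   [~->-rule on 5]
8. [](a -> ~c), v   [<>-rule on 4: fresh world v, uRv]
9. c, v   [[]-rule on 3 via uRv]
Accessibility: uRv

Satisfiable (open branch found)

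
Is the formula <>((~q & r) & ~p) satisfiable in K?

1. <>((~q & r) & ~p), u
2. (~q & r) & ~p, v
3. ~q & r, v
4. ~p, v
5. ~q, v
6. r, v
Accessibility: uRv

Yes, satisfiable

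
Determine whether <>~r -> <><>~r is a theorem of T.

Yes, valid

Tableau for the negation ~(<>~r -> <><>~r):
1. ~(<>~r -> <><>~r), u
2. <>~r, u
3. ~<><>~r, u
4. ~<>~r, u
5. r, u
6. ~r, v
7. ~<>~r, v
8. r, v
Accessibility: uRu, uRv, vRv
Branch closes: r and ~r both at v.
Every branch of the negation's tableau closes; the branch above is one of them.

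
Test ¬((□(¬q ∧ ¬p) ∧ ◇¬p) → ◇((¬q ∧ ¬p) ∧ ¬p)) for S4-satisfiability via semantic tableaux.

Unsatisfiable

1. ¬((□(¬q ∧ ¬p) ∧ ◇¬p) → ◇((¬q ∧ ¬p) ∧ ¬p)), 0
2. □(¬q ∧ ¬p) ∧ ◇¬p, 0
3. ¬◇((¬q ∧ ¬p) ∧ ¬p), 0
4. □(¬q ∧ ¬p), 0
5. ◇¬p, 0
6. ¬((¬q ∧ ¬p) ∧ ¬p), 0
7. ¬q ∧ ¬p, 0
8. ¬q, 0
9. ¬p, 0
10. ¬(¬q ∧ ¬p), 0
11. p, 0
Accessibility: 0R0
Branch closes: p and ¬p both at 0.
Every branch closes; the branch above is one of them.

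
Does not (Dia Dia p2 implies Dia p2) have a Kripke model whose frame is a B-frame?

Satisfiable

1. not (Dia Dia p2 implies Dia p2), 0
2. Dia Dia p2, 0
3. not Dia p2, 0
4. not p2, 0
5. Dia p2, 1
6. not p2, 1
7. p2, 2
Accessibility: 0R0, 0R1, 1R0, 1R1, 1R2, 2R1, 2R2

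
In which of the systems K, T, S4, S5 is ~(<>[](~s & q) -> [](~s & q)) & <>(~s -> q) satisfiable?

K, T, S4

S5-tableau for the formula:
1. ~(<>[](~s & q) -> [](~s & q)) & <>(~s -> q), u
2. ~(<>[](~s & q) -> [](~s & q)), u
3. <>(~s -> q), u
4. <>[](~s & q), u
5. ~[](~s & q), u
6. ~s -> q, v
7. q, v
8. [](~s & q), w
9. ~s & q, u
10. ~s, u
11. q, u
12. ~s & q, v
13. ~s, v
14. ~s & q, w
15. ~s, w
16. q, w
17. ~(~s & q), x
18. ~s & q, x
19. ~s, x
20. q, x
21. ~q, x
Accessibility: uRu, uRv, uRw, uRx, vRu, vRv, vRw, vRx, wRu, wRv, wRw, wRx, xRu, xRv, xRw, xRx
Branch closes: q and ~q both at x.
Every branch closes (one shown): unsatisfiable in S5.
S4-tableau for the formula:
1. ~(<>[](~s & q) -> [](~s & q)) & <>(~s -> q), u
2. ~(<>[](~s & q) -> [](~s & q)), u
3. <>(~s -> q), u
4. <>[](~s & q), u
5. ~[](~s & q), u
6. ~s -> q, v
7. q, v
8. [](~s & q), w
9. ~s & q, w
10. ~s, w
11. q, w
12. ~(~s & q), x
13. ~q, x
Accessibility: uRu, uRv, uRw, uRx, vRv, wRw, xRx
Complete open branch: satisfiable in S4, hence also in K, T (this S4-model is also a K-model and a T-model).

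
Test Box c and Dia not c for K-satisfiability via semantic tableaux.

1. Box c and Dia not c, 0
2. Box c, 0   [and-rule on 1]
3. Dia not c, 0   [and-rule on 1]
4. not c, 1   [Dia-rule on 3: fresh world 1, 0R1]
5. c, 1   [Box-rule on 2 via 0R1]
Accessibility: 0R1
Branch closes: c and not c both at 1.
(One branch shown.) All branches close.

Unsatisfiable (every branch closes)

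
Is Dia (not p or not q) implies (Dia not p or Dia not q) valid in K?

Yes, valid

Tableau for the negation not (Dia (not p or not q) implies (Dia not p or Dia not q)):
1. not (Dia (not p or not q) implies (Dia not p or Dia not q)), w0
2. Dia (not p or not q), w0   [neg-implies-rule on 1]
3. not (Dia not p or Dia not q), w0   [neg-implies-rule on 1]
4. not Dia not p, w0   [neg-or-rule on 3]
5. not Dia not q, w0   [neg-or-rule on 3]
6. not p or not q, w1   [Dia-rule on 2: fresh world w1, w0Rw1]
7. p, w1   [neg-Dia-rule on 4 via w0Rw1]
8. q, w1   [neg-Dia-rule on 5 via w0Rw1]
9. not q, w1   [or-rule on 6 (branches; this branch)]
Accessibility: w0Rw1
Branch closes: q and not q both at w1.
Every branch of the negation's tableau closes; the branch above is one of them.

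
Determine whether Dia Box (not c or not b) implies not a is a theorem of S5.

Tableau for the negation not (Dia Box (not c or not b) implies not a):
1. not (Dia Box (not c or not b) implies not a), w0
2. Dia Box (not c or not b), w0
3. a, w0
4. Box (not c or not b), w1
5. not c or not b, w0
6. not c or not b, w1
7. not b, w0
8. not b, w1
Accessibility: w0Rw0, w0Rw1, w1Rw0, w1Rw1
The negation has an open branch (countermodel exists).

Invalid (countermodel exists)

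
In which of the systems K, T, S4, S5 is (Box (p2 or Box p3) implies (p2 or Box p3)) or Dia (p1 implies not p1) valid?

T, S4, S5

K-tableau for the negation not ((Box (p2 or Box p3) implies (p2 or Box p3)) or Dia (p1 implies not p1)):
1. not ((Box (p2 or Box p3) implies (p2 or Box p3)) or Dia (p1 implies not p1)), u
2. not (Box (p2 or Box p3) implies (p2 or Box p3)), u   [neg-or-rule on 1]
3. not Dia (p1 implies not p1), u   [neg-or-rule on 1]
4. Box (p2 or Box p3), u   [neg-implies-rule on 2]
5. not (p2 or Box p3), u   [neg-implies-rule on 2]
6. not p2, u   [neg-or-rule on 5]
7. not Box p3, u   [neg-or-rule on 5]
8. not p3, v   [neg-Box-rule on 7: fresh world v, uRv]
9. not (p1 implies not p1), v   [neg-Dia-rule on 3 via uRv]
10. p1, v   [neg-implies-rule on 9]
11. p2 or Box p3, v   [Box-rule on 4 via uRv]
12. Box p3, v   [or-rule on 11 (branches; this branch)]
Accessibility: uRv
Complete open branch: countermodel on a K-frame, so not valid in K.
T-tableau for the negation not ((Box (p2 or Box p3) implies (p2 or Box p3)) or Dia (p1 implies not p1)):
1. not ((Box (p2 or Box p3) implies (p2 or Box p3)) or Dia (p1 implies not p1)), u
2. not (Box (p2 or Box p3) implies (p2 or Box p3)), u   [neg-or-rule on 1]
3. not Dia (p1 implies not p1), u   [neg-or-rule on 1]
4. Box (p2 or Box p3), u   [neg-implies-rule on 2]
5. not (p2 or Box p3), u   [neg-implies-rule on 2]
6. not p2, u   [neg-or-rule on 5]
7. not Box p3, u   [neg-or-rule on 5]
8. not (p1 implies not p1), u   [neg-Dia-rule on 3 via uRu]
9. p1, u   [neg-implies-rule on 8]
10. p2 or Box p3, u   [Box-rule on 4 via uRu]
11. Box p3, u   [or-rule on 10 (branches; this branch)]
12. p3, u   [Box-rule on 11 via uRu]
13. not p3, v   [neg-Box-rule on 7: fresh world v, uRv]
14. not (p1 implies not p1), v   [neg-Dia-rule on 3 via uRv]
15. p1, v   [neg-implies-rule on 14]
16. p2 or Box p3, v   [Box-rule on 4 via uRv]
17. p3, v   [Box-rule on 11 via uRv]
Accessibility: uRu, uRv, vRv
Branch closes: p3 and not p3 both at v.
Every branch closes (one shown): valid in T, hence also in S4, S5 (every theorem of T is a theorem of S4 and S5).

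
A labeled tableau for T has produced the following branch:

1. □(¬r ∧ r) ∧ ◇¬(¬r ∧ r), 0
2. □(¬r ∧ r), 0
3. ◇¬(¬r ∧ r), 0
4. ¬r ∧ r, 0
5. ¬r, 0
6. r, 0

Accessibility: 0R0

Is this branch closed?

Both r and ¬r appear at 0.

Closed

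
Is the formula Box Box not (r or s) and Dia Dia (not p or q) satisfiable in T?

Yes, satisfiable

1. Box Box not (r or s) and Dia Dia (not p or q), 0
2. Box Box not (r or s), 0
3. Dia Dia (not p or q), 0
4. Box not (r or s), 0
5. not (r or s), 0
6. not r, 0
7. not s, 0
8. Dia (not p or q), 1
9. Box not (r or s), 1
10. not (r or s), 1
11. not r, 1
12. not s, 1
13. not p or q, 2
14. not (r or s), 2
15. not r, 2
16. not s, 2
17. q, 2
Accessibility: 0R0, 0R1, 1R1, 1R2, 2R2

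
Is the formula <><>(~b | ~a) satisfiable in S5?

Satisfiable (open branch found)

1. <><>(~b | ~a), 0
2. <>(~b | ~a), 1
3. ~b | ~a, 2
4. ~a, 2
Accessibility: 0R0, 0R1, 0R2, 1R0, 1R1, 1R2, 2R0, 2R1, 2R2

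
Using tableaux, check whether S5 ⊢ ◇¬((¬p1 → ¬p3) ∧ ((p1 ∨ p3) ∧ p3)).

Tableau for the negation ¬◇¬((¬p1 → ¬p3) ∧ ((p1 ∨ p3) ∧ p3)):
1. ¬◇¬((¬p1 → ¬p3) ∧ ((p1 ∨ p3) ∧ p3)), 0
2. (¬p1 → ¬p3) ∧ ((p1 ∨ p3) ∧ p3), 0
3. ¬p1 → ¬p3, 0
4. (p1 ∨ p3) ∧ p3, 0
5. p1 ∨ p3, 0
6. p3, 0
7. p1, 0
Accessibility: 0R0
The negation has an open branch (countermodel exists).

No, not valid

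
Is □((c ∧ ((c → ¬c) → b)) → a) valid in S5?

Invalid (countermodel exists)

Tableau for the negation ¬□((c ∧ ((c → ¬c) → b)) → a):
1. ¬□((c ∧ ((c → ¬c) → b)) → a), 0
2. ¬((c ∧ ((c → ¬c) → b)) → a), 1
3. c ∧ ((c → ¬c) → b), 1
4. ¬a, 1
5. c, 1
6. (c → ¬c) → b, 1
7. b, 1
Accessibility: 0R0, 0R1, 1R0, 1R1
The negation has an open branch (countermodel exists).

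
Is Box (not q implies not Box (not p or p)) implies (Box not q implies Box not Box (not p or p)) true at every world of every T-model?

Valid in T

Tableau for the negation not (Box (not q implies not Box (not p or p)) implies (Box not q implies Box not Box (not p or p))):
1. not (Box (not q implies not Box (not p or p)) implies (Box not q implies Box not Box (not p or p))), u
2. Box (not q implies not Box (not p or p)), u
3. not (Box not q implies Box not Box (not p or p)), u
4. Box not q, u
5. not Box not Box (not p or p), u
6. not q implies not Box (not p or p), u
7. not q, u
8. not Box (not p or p), u
9. Box (not p or p), v
10. not q implies not Box (not p or p), v
11. not q, v
12. not p or p, v
13. not Box (not p or p), v
14. p, v
15. not (not p or p), w
16. p, w
17. not p, w
Accessibility: uRu, uRv, uRw, vRv, wRw
Branch closes: p and not p both at w.
All branches of the negation close; one closing branch shown above.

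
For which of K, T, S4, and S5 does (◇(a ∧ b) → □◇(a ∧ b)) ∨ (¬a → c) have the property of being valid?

S5

S4-tableau for the negation ¬((◇(a ∧ b) → □◇(a ∧ b)) ∨ (¬a → c)):
1. ¬((◇(a ∧ b) → □◇(a ∧ b)) ∨ (¬a → c)), 0
2. ¬(◇(a ∧ b) → □◇(a ∧ b)), 0
3. ¬(¬a → c), 0
4. ◇(a ∧ b), 0
5. ¬□◇(a ∧ b), 0
6. ¬a, 0
7. ¬c, 0
8. a ∧ b, 1
9. a, 1
10. b, 1
11. ¬◇(a ∧ b), 2
12. ¬(a ∧ b), 2
13. ¬b, 2
Accessibility: 0R0, 0R1, 0R2, 1R1, 2R2
Complete open branch: countermodel on an S4-frame, so not valid in S4, nor in K, T (the same frame is also a K-frame and a T-frame).
S5-tableau for the negation ¬((◇(a ∧ b) → □◇(a ∧ b)) ∨ (¬a → c)):
1. ¬((◇(a ∧ b) → □◇(a ∧ b)) ∨ (¬a → c)), 0
2. ¬(◇(a ∧ b) → □◇(a ∧ b)), 0
3. ¬(¬a → c), 0
4. ◇(a ∧ b), 0
5. ¬□◇(a ∧ b), 0
6. ¬a, 0
7. ¬c, 0
8. a ∧ b, 1
9. a, 1
10. b, 1
11. ¬◇(a ∧ b), 2
12. ¬(a ∧ b), 0
13. ¬(a ∧ b), 1
14. ¬(a ∧ b), 2
15. ¬b, 0
16. ¬b, 1
Accessibility: 0R0, 0R1, 0R2, 1R0, 1R1, 1R2, 2R0, 2R1, 2R2
Branch closes: b and ¬b both at 1.
Every branch closes (one shown): valid in S5.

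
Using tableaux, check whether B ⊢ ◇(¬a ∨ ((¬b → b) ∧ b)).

Tableau for the negation ¬◇(¬a ∨ ((¬b → b) ∧ b)):
1. ¬◇(¬a ∨ ((¬b → b) ∧ b)), 0
2. ¬(¬a ∨ ((¬b → b) ∧ b)), 0
3. a, 0
4. ¬((¬b → b) ∧ b), 0
5. ¬b, 0
Accessibility: 0R0
The negation has an open branch (countermodel exists).

Invalid (countermodel exists)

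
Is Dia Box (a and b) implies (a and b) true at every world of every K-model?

Tableau for the negation not (Dia Box (a and b) implies (a and b)):
1. not (Dia Box (a and b) implies (a and b)), w0
2. Dia Box (a and b), w0   [neg-implies-rule on 1]
3. not (a and b), w0   [neg-implies-rule on 1]
4. not b, w0   [neg-and-rule on 3 (branches; this branch)]
5. Box (a and b), w1   [Dia-rule on 2: fresh world w1, w0Rw1]
Accessibility: w0Rw1
The negation has an open branch (countermodel exists).

Invalid (countermodel exists)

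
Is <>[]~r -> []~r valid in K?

Invalid (countermodel exists)

Tableau for the negation ~(<>[]~r -> []~r):
1. ~(<>[]~r -> []~r), 0
2. <>[]~r, 0
3. ~[]~r, 0
4. []~r, 1
5. r, 2
Accessibility: 0R1, 0R2
The negation has an open branch (countermodel exists).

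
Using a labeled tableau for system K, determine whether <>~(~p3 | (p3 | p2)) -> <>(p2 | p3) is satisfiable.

Satisfiable

1. <>~(~p3 | (p3 | p2)) -> <>(p2 | p3), u
2. <>(p2 | p3), u   [->-rule on 1 (branches; this branch)]
3. p2 | p3, v   [<>-rule on 2: fresh world v, uRv]
4. p3, v   [|-rule on 3 (branches; this branch)]
Accessibility: uRv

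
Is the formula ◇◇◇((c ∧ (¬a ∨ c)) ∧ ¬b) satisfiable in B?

1. ◇◇◇((c ∧ (¬a ∨ c)) ∧ ¬b), w0
2. ◇◇((c ∧ (¬a ∨ c)) ∧ ¬b), w1   [◇-rule on 1: fresh world w1, w0Rw1]
3. ◇((c ∧ (¬a ∨ c)) ∧ ¬b), w2   [◇-rule on 2: fresh world w2, w1Rw2]
4. (c ∧ (¬a ∨ c)) ∧ ¬b, w3   [◇-rule on 3: fresh world w3, w2Rw3]
5. c ∧ (¬a ∨ c), w3   [∧-rule on 4]
6. ¬b, w3   [∧-rule on 4]
7. c, w3   [∧-rule on 5]
8. ¬a ∨ c, w3   [∧-rule on 5]
Accessibility: w0Rw0, w0Rw1, w1Rw0, w1Rw1, w1Rw2, w2Rw1, w2Rw2, w2Rw3, w3Rw2, w3Rw3

Yes, satisfiable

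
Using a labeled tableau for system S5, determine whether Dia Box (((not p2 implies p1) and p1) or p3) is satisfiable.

Satisfiable (open branch found)

1. Dia Box (((not p2 implies p1) and p1) or p3), 0
2. Box (((not p2 implies p1) and p1) or p3), 1
3. ((not p2 implies p1) and p1) or p3, 0
4. ((not p2 implies p1) and p1) or p3, 1
5. p3, 0
6. p3, 1
Accessibility: 0R0, 0R1, 1R0, 1R1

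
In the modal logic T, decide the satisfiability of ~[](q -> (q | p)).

1. ~[](q -> (q | p)), u
2. ~(q -> (q | p)), v
3. q, v
4. ~(q | p), v
5. ~q, v
6. ~p, v
Accessibility: uRu, uRv, vRv
Branch closes: q and ~q both at v.
Every branch closes; the branch above is one of them.

Unsatisfiable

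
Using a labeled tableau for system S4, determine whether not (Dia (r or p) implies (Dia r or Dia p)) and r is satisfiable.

No, unsatisfiable

1. not (Dia (r or p) implies (Dia r or Dia p)) and r, 0
2. not (Dia (r or p) implies (Dia r or Dia p)), 0
3. r, 0
4. Dia (r or p), 0
5. not (Dia r or Dia p), 0
6. not Dia r, 0
7. not Dia p, 0
8. not r, 0
Accessibility: 0R0
Branch closes: r and not r both at 0.
(One branch shown.) All branches close.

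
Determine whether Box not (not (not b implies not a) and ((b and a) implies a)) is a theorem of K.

Tableau for the negation not Box not (not (not b implies not a) and ((b and a) implies a)):
1. not Box not (not (not b implies not a) and ((b and a) implies a)), 0
2. not (not b implies not a) and ((b and a) implies a), 1
3. not (not b implies not a), 1
4. (b and a) implies a, 1
5. not b, 1
6. a, 1
Accessibility: 0R1
The negation has an open branch (countermodel exists).

No, not valid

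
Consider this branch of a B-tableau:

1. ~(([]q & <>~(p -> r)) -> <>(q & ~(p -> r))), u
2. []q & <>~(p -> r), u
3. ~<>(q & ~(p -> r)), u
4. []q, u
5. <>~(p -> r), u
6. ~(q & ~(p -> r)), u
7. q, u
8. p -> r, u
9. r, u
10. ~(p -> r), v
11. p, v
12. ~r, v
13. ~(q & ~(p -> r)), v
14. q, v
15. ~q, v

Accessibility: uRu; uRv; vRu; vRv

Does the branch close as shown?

Both q and ~q appear at v.

Closed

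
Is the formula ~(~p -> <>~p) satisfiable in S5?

Unsatisfiable

1. ~(~p -> <>~p), u
2. ~p, u
3. ~<>~p, u
4. p, u
Accessibility: uRu
Branch closes: p and ~p both at u.
(One branch shown.) All branches close.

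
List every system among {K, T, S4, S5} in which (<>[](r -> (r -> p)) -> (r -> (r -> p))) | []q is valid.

S5-tableau for the negation ~((<>[](r -> (r -> p)) -> (r -> (r -> p))) | []q):
1. ~((<>[](r -> (r -> p)) -> (r -> (r -> p))) | []q), 0
2. ~(<>[](r -> (r -> p)) -> (r -> (r -> p))), 0
3. ~[]q, 0
4. <>[](r -> (r -> p)), 0
5. ~(r -> (r -> p)), 0
6. r, 0
7. ~(r -> p), 0
8. ~p, 0
9. ~q, 1
10. [](r -> (r -> p)), 2
11. r -> (r -> p), 0
12. r -> (r -> p), 1
13. r -> (r -> p), 2
14. r -> p, 0
15. r -> p, 1
16. r -> p, 2
17. p, 0
Accessibility: 0R0, 0R1, 0R2, 1R0, 1R1, 1R2, 2R0, 2R1, 2R2
Branch closes: p and ~p both at 0.
Every branch closes (one shown): valid in S5.
S4-tableau for the negation ~((<>[](r -> (r -> p)) -> (r -> (r -> p))) | []q):
1. ~((<>[](r -> (r -> p)) -> (r -> (r -> p))) | []q), 0
2. ~(<>[](r -> (r -> p)) -> (r -> (r -> p))), 0
3. ~[]q, 0
4. <>[](r -> (r -> p)), 0
5. ~(r -> (r -> p)), 0
6. r, 0
7. ~(r -> p), 0
8. ~p, 0
9. ~q, 1
10. [](r -> (r -> p)), 2
11. r -> (r -> p), 2
12. r -> p, 2
13. p, 2
Accessibility: 0R0, 0R1, 0R2, 1R1, 2R2
Complete open branch: countermodel on an S4-frame, so not valid in S4, nor in K, T (the same frame is also a K-frame and a T-frame).

S5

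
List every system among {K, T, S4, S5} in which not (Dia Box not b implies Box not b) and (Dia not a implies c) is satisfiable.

K, T, S4

S5-tableau for the formula:
1. not (Dia Box not b implies Box not b) and (Dia not a implies c), 0
2. not (Dia Box not b implies Box not b), 0
3. Dia not a implies c, 0
4. Dia Box not b, 0
5. not Box not b, 0
6. not Dia not a, 0
7. a, 0
8. Box not b, 1
9. a, 1
10. not b, 0
11. not b, 1
12. b, 2
13. a, 2
14. not b, 2
Accessibility: 0R0, 0R1, 0R2, 1R0, 1R1, 1R2, 2R0, 2R1, 2R2
Branch closes: b and not b both at 2.
Every branch closes (one shown): unsatisfiable in S5.
S4-tableau for the formula:
1. not (Dia Box not b implies Box not b) and (Dia not a implies c), 0
2. not (Dia Box not b implies Box not b), 0
3. Dia not a implies c, 0
4. Dia Box not b, 0
5. not Box not b, 0
6. c, 0
7. Box not b, 1
8. not b, 1
9. b, 2
Accessibility: 0R0, 0R1, 0R2, 1R1, 2R2
Complete open branch: satisfiable in S4, hence also in K, T (this S4-model is also a K-model and a T-model).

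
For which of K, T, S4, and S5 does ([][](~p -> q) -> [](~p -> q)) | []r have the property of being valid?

T-tableau for the negation ~(([][](~p -> q) -> [](~p -> q)) | []r):
1. ~(([][](~p -> q) -> [](~p -> q)) | []r), u
2. ~([][](~p -> q) -> [](~p -> q)), u   [~|-rule on 1]
3. ~[]r, u   [~|-rule on 1]
4. [][](~p -> q), u   [~->-rule on 2]
5. ~[](~p -> q), u   [~->-rule on 2]
6. [](~p -> q), u   [[]-rule on 4 via uRu]
7. ~p -> q, u   [[]-rule on 6 via uRu]
8. q, u   [->-rule on 7 (branches; this branch)]
9. ~r, v   [~[]-rule on 3: fresh world v, uRv]
10. [](~p -> q), v   [[]-rule on 4 via uRv]
11. ~p -> q, v   [[]-rule on 6 via uRv]
12. q, v   [->-rule on 11 (branches; this branch)]
13. ~(~p -> q), w   [~[]-rule on 5: fresh world w, uRw]
14. ~p, w   [~->-rule on 13]
15. ~q, w   [~->-rule on 13]
16. [](~p -> q), w   [[]-rule on 4 via uRw]
17. ~p -> q, w   [[]-rule on 6 via uRw]
18. q, w   [->-rule on 17 (branches; this branch)]
Accessibility: uRu, uRv, uRw, vRv, wRw
Branch closes: q and ~q both at w.
Every branch closes (one shown): valid in T, hence also in S4, S5 (every theorem of T is a theorem of S4 and S5).
K-tableau for the negation ~(([][](~p -> q) -> [](~p -> q)) | []r):
1. ~(([][](~p -> q) -> [](~p -> q)) | []r), u
2. ~([][](~p -> q) -> [](~p -> q)), u   [~|-rule on 1]
3. ~[]r, u   [~|-rule on 1]
4. [][](~p -> q), u   [~->-rule on 2]
5. ~[](~p -> q), u   [~->-rule on 2]
6. ~r, v   [~[]-rule on 3: fresh world v, uRv]
7. [](~p -> q), v   [[]-rule on 4 via uRv]
8. ~(~p -> q), w   [~[]-rule on 5: fresh world w, uRw]
9. ~p, w   [~->-rule on 8]
10. ~q, w   [~->-rule on 8]
11. [](~p -> q), w   [[]-rule on 4 via uRw]
Accessibility: uRv, uRw
Complete open branch: countermodel on a K-frame, so not valid in K.

T, S4, S5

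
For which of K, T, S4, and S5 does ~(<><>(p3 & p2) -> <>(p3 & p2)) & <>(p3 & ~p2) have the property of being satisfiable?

K, T

S4-tableau for the formula:
1. ~(<><>(p3 & p2) -> <>(p3 & p2)) & <>(p3 & ~p2), w0
2. ~(<><>(p3 & p2) -> <>(p3 & p2)), w0
3. <>(p3 & ~p2), w0
4. <><>(p3 & p2), w0
5. ~<>(p3 & p2), w0
6. ~(p3 & p2), w0
7. ~p2, w0
8. p3 & ~p2, w1
9. p3, w1
10. ~p2, w1
11. ~(p3 & p2), w1
12. <>(p3 & p2), w2
13. ~(p3 & p2), w2
14. ~p2, w2
15. p3 & p2, w3
16. p3, w3
17. p2, w3
18. ~(p3 & p2), w3
19. ~p2, w3
Accessibility: w0Rw0, w0Rw1, w0Rw2, w0Rw3, w1Rw1, w2Rw2, w2Rw3, w3Rw3
Branch closes: p2 and ~p2 both at w3.
Every branch closes (one shown): unsatisfiable in S4, hence also in S5 (every S5-frame is an S4-frame).
T-tableau for the formula:
1. ~(<><>(p3 & p2) -> <>(p3 & p2)) & <>(p3 & ~p2), w0
2. ~(<><>(p3 & p2) -> <>(p3 & p2)), w0
3. <>(p3 & ~p2), w0
4. <><>(p3 & p2), w0
5. ~<>(p3 & p2), w0
6. ~(p3 & p2), w0
7. ~p2, w0
8. p3 & ~p2, w1
9. p3, w1
10. ~p2, w1
11. ~(p3 & p2), w1
12. <>(p3 & p2), w2
13. ~(p3 & p2), w2
14. ~p2, w2
15. p3 & p2, w3
16. p3, w3
17. p2, w3
Accessibility: w0Rw0, w0Rw1, w0Rw2, w1Rw1, w2Rw2, w2Rw3, w3Rw3
Complete open branch: satisfiable in T, hence also in K (this T-model is also a K-model).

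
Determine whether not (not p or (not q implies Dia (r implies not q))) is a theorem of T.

Tableau for the negation not p or (not q implies Dia (r implies not q)):
1. not p or (not q implies Dia (r implies not q)), u
2. not q implies Dia (r implies not q), u
3. Dia (r implies not q), u
4. r implies not q, v
5. not q, v
Accessibility: uRu, uRv, vRv
The negation has an open branch (countermodel exists).

Invalid (countermodel exists)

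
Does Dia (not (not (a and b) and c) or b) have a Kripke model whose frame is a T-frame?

Yes, satisfiable

1. Dia (not (not (a and b) and c) or b), 0
2. not (not (a and b) and c) or b, 1
3. b, 1
Accessibility: 0R0, 0R1, 1R1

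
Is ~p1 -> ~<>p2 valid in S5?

No, not valid

Tableau for the negation ~(~p1 -> ~<>p2):
1. ~(~p1 -> ~<>p2), u
2. ~p1, u
3. <>p2, u
4. p2, v
Accessibility: uRu, uRv, vRu, vRv
The negation has an open branch (countermodel exists).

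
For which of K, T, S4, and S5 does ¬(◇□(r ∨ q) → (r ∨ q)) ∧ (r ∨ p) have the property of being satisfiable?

K, T, S4

S4-tableau for the formula:
1. ¬(◇□(r ∨ q) → (r ∨ q)) ∧ (r ∨ p), u
2. ¬(◇□(r ∨ q) → (r ∨ q)), u
3. r ∨ p, u
4. ◇□(r ∨ q), u
5. ¬(r ∨ q), u
6. ¬r, u
7. ¬q, u
8. p, u
9. □(r ∨ q), v
10. r ∨ q, v
11. q, v
Accessibility: uRu, uRv, vRv
Complete open branch: satisfiable in S4, hence also in K, T (this S4-model is also a K-model and a T-model).
S5-tableau for the formula:
1. ¬(◇□(r ∨ q) → (r ∨ q)) ∧ (r ∨ p), u
2. ¬(◇□(r ∨ q) → (r ∨ q)), u
3. r ∨ p, u
4. ◇□(r ∨ q), u
5. ¬(r ∨ q), u
6. ¬r, u
7. ¬q, u
8. p, u
9. □(r ∨ q), v
10. r ∨ q, u
11. r ∨ q, v
12. q, u
Accessibility: uRu, uRv, vRu, vRv
Branch closes: q and ¬q both at u.
Every branch closes (one shown): unsatisfiable in S5.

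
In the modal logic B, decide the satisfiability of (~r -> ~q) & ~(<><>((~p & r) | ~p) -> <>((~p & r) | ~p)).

Yes, satisfiable

1. (~r -> ~q) & ~(<><>((~p & r) | ~p) -> <>((~p & r) | ~p)), 0
2. ~r -> ~q, 0
3. ~(<><>((~p & r) | ~p) -> <>((~p & r) | ~p)), 0
4. <><>((~p & r) | ~p), 0
5. ~<>((~p & r) | ~p), 0
6. ~((~p & r) | ~p), 0
7. ~(~p & r), 0
8. p, 0
9. ~q, 0
10. ~r, 0
11. <>((~p & r) | ~p), 1
12. ~((~p & r) | ~p), 1
13. ~(~p & r), 1
14. p, 1
15. ~r, 1
16. (~p & r) | ~p, 2
17. ~p, 2
Accessibility: 0R0, 0R1, 1R0, 1R1, 1R2, 2R1, 2R2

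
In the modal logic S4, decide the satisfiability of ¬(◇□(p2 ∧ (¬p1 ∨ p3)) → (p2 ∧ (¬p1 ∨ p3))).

Satisfiable

1. ¬(◇□(p2 ∧ (¬p1 ∨ p3)) → (p2 ∧ (¬p1 ∨ p3))), w0
2. ◇□(p2 ∧ (¬p1 ∨ p3)), w0
3. ¬(p2 ∧ (¬p1 ∨ p3)), w0
4. ¬(¬p1 ∨ p3), w0
5. p1, w0
6. ¬p3, w0
7. □(p2 ∧ (¬p1 ∨ p3)), w1
8. p2 ∧ (¬p1 ∨ p3), w1
9. p2, w1
10. ¬p1 ∨ p3, w1
11. p3, w1
Accessibility: w0Rw0, w0Rw1, w1Rw1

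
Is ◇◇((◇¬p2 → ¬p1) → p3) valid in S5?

No, not valid

Tableau for the negation ¬◇◇((◇¬p2 → ¬p1) → p3):
1. ¬◇◇((◇¬p2 → ¬p1) → p3), w0
2. ¬◇((◇¬p2 → ¬p1) → p3), w0
3. ¬((◇¬p2 → ¬p1) → p3), w0
4. ◇¬p2 → ¬p1, w0
5. ¬p3, w0
6. ¬p1, w0
Accessibility: w0Rw0
The negation has an open branch (countermodel exists).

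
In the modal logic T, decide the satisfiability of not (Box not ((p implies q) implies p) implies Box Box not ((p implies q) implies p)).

1. not (Box not ((p implies q) implies p) implies Box Box not ((p implies q) implies p)), w0
2. Box not ((p implies q) implies p), w0
3. not Box Box not ((p implies q) implies p), w0
4. not ((p implies q) implies p), w0
5. p implies q, w0
6. not p, w0
7. q, w0
8. not Box not ((p implies q) implies p), w1
9. not ((p implies q) implies p), w1
10. p implies q, w1
11. not p, w1
12. q, w1
13. (p implies q) implies p, w2
14. p, w2
Accessibility: w0Rw0, w0Rw1, w1Rw1, w1Rw2, w2Rw2

Satisfiable (open branch found)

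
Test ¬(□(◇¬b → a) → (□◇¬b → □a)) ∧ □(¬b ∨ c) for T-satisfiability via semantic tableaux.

Unsatisfiable

1. ¬(□(◇¬b → a) → (□◇¬b → □a)) ∧ □(¬b ∨ c), 0
2. ¬(□(◇¬b → a) → (□◇¬b → □a)), 0   [∧-rule on 1]
3. □(¬b ∨ c), 0   [∧-rule on 1]
4. □(◇¬b → a), 0   [¬→-rule on 2]
5. ¬(□◇¬b → □a), 0   [¬→-rule on 2]
6. □◇¬b, 0   [¬→-rule on 5]
7. ¬□a, 0   [¬→-rule on 5]
8. ¬b ∨ c, 0   [□-rule on 3 via 0R0]
9. ◇¬b → a, 0   [□-rule on 4 via 0R0]
10. ◇¬b, 0   [□-rule on 6 via 0R0]
11. c, 0   [∨-rule on 8 (branches; this branch)]
12. a, 0   [→-rule on 9 (branches; this branch)]
13. ¬a, 1   [¬□-rule on 7: fresh world 1, 0R1]
14. ¬b ∨ c, 1   [□-rule on 3 via 0R1]
15. ◇¬b → a, 1   [□-rule on 4 via 0R1]
16. ◇¬b, 1   [□-rule on 6 via 0R1]
17. c, 1   [∨-rule on 14 (branches; this branch)]
18. ¬◇¬b, 1   [→-rule on 15 (branches; this branch)]
19. b, 1   [¬◇-rule on 18 via 1R1]
20. ¬b, 2   [◇-rule on 10: fresh world 2, 0R2]
21. ¬b ∨ c, 2   [□-rule on 3 via 0R2]
22. ◇¬b → a, 2   [□-rule on 4 via 0R2]
23. ◇¬b, 2   [□-rule on 6 via 0R2]
24. c, 2   [∨-rule on 21 (branches; this branch)]
25. a, 2   [→-rule on 22 (branches; this branch)]
26. ¬b, 3   [◇-rule on 16: fresh world 3, 1R3]
27. b, 3   [¬◇-rule on 18 via 1R3]
Accessibility: 0R0, 0R1, 0R2, 1R1, 1R3, 2R2, 3R3
Branch closes: b and ¬b both at 3.
All branches of the tableau close; one closing branch shown above.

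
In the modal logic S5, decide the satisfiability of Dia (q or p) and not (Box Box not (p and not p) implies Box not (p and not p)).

1. Dia (q or p) and not (Box Box not (p and not p) implies Box not (p and not p)), w0
2. Dia (q or p), w0
3. not (Box Box not (p and not p) implies Box not (p and not p)), w0
4. Box Box not (p and not p), w0
5. not Box not (p and not p), w0
6. Box not (p and not p), w0
7. not (p and not p), w0
8. p, w0
9. q or p, w1
10. Box not (p and not p), w1
11. not (p and not p), w1
12. p, w1
13. p and not p, w2
14. p, w2
15. not p, w2
Accessibility: w0Rw0, w0Rw1, w0Rw2, w1Rw0, w1Rw1, w1Rw2, w2Rw0, w2Rw1, w2Rw2
Branch closes: p and not p both at w2.
Every branch closes; the branch above is one of them.

Unsatisfiable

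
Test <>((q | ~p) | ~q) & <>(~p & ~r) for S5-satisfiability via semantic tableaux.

Satisfiable (open branch found)

1. <>((q | ~p) | ~q) & <>(~p & ~r), u
2. <>((q | ~p) | ~q), u
3. <>(~p & ~r), u
4. (q | ~p) | ~q, v
5. ~q, v
6. ~p & ~r, w
7. ~p, w
8. ~r, w
Accessibility: uRu, uRv, uRw, vRu, vRv, vRw, wRu, wRv, wRw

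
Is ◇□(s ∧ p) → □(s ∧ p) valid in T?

Not valid

Tableau for the negation ¬(◇□(s ∧ p) → □(s ∧ p)):
1. ¬(◇□(s ∧ p) → □(s ∧ p)), w0
2. ◇□(s ∧ p), w0   [¬→-rule on 1]
3. ¬□(s ∧ p), w0   [¬→-rule on 1]
4. □(s ∧ p), w1   [◇-rule on 2: fresh world w1, w0Rw1]
5. s ∧ p, w1   [□-rule on 4 via w1Rw1]
6. s, w1   [∧-rule on 5]
7. p, w1   [∧-rule on 5]
8. ¬(s ∧ p), w2   [¬□-rule on 3: fresh world w2, w0Rw2]
9. ¬p, w2   [¬∧-rule on 8 (branches; this branch)]
Accessibility: w0Rw0, w0Rw1, w0Rw2, w1Rw1, w2Rw2
The negation has an open branch (countermodel exists).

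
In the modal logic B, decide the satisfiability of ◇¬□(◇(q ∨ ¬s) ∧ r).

Satisfiable (open branch found)

1. ◇¬□(◇(q ∨ ¬s) ∧ r), w0
2. ¬□(◇(q ∨ ¬s) ∧ r), w1
3. ¬(◇(q ∨ ¬s) ∧ r), w2
4. ¬r, w2
Accessibility: w0Rw0, w0Rw1, w1Rw0, w1Rw1, w1Rw2, w2Rw1, w2Rw2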